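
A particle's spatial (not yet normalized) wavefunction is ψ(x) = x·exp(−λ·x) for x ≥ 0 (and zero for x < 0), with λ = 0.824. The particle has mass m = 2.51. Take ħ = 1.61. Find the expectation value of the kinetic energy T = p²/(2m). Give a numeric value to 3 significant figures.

0.351

T = −(ħ²/2m) d²/dx², so ⟨T⟩ = −(ħ²/2m) ∫ ψ*·ψ'' dx / ∫|ψ|² dx; with m = 2.51.
Differentiate x·exp(−λ·x) with the product rule; every integrand then reduces to terms xʲ·e^(−2λx) on [0, ∞), with ∫₀^∞ xʲ·e^(−2λx) dx = j!/(2λ)^(j+1).
State is unnormalized: ∫|ψ|² dx = 0.44685, and ∫ψ*·(−ħ²/2m · ψ'') dx = 0.15666, so ⟨T⟩ = 0.15666 / 0.44685.
⟨T⟩ = 0.35059.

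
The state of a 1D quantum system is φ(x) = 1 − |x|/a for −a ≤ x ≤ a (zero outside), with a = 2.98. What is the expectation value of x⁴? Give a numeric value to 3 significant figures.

⟨x⁴⟩ = ∫ x⁴·|φ|² dx / ∫|φ|² dx (integrals over the domain).
φ is even, so ∫ over [−a, a] = 2∫₀ᵃ with φ = 1 − x/a there: ∫₀ᵃ (1 − x/a)² dx = a/3, ∫₀ᵃ x²(1 − x/a)² dx = a³/30, ∫₀ᵃ x⁴(1 − x/a)² dx = a⁵/105.
State is unnormalized: ∫|φ|² dx = 1.9867, and ∫φ*·x⁴·φ dx = 4.4763, so ⟨x⁴⟩ = 4.4763 / 1.9867.
⟨x⁴⟩ = 2.2532.

2.25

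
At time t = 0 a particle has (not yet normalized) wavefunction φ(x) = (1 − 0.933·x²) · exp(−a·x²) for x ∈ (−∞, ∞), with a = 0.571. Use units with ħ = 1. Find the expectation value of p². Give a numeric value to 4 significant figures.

2.493

p² φ = −ħ² d²φ/dx²; ⟨p²⟩ = −ħ² ∫ φ*·φ'' dx / ∫|φ|² dx.
Expand each integrand as polynomial × e^(−2ax²) and use ∫x^(2j)·e^(−2ax²) dx = (2j−1)!!/(4a)^j · √(π/(2a)), odd powers → 0; here √(π/(2a)) = 1.6586. Differentiate with the product rule, d/dx e^(−ax²) = −2ax·e^(−ax²).
State is unnormalized: ∫|φ|² dx = 1.1338, and ∫φ*·(−ħ² φ'') dx = 2.8270, so ⟨p²⟩ = 2.8270 / 1.1338.
⟨p²⟩ = 2.4933.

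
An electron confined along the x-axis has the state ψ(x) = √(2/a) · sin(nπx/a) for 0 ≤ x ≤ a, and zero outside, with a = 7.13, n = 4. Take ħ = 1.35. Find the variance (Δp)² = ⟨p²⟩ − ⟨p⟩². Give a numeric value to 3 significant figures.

5.66

Compute ⟨p⟩ and ⟨p²⟩ separately; (Δp)² = ⟨p²⟩ − ⟨p⟩².
d/dx sin(nπx/a) = (nπ/a)·cos(nπx/a) and d²/dx² sin(nπx/a) = −(nπ/a)²·sin(nπx/a); on 0 ≤ x ≤ a, ∫sin²(nπx/a) dx = a/2 and ∫sin(nπx/a)·cos(nπx/a) dx = 0.
⟨p⟩ = 0.0000 and ⟨p²⟩ = 5.6612.
(Δp)² = 5.6612 − (0.0000)² = 5.6612.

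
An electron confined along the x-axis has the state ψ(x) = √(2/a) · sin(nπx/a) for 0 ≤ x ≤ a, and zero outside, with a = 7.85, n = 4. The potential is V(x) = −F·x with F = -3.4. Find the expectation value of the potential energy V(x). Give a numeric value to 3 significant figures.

⟨V⟩ = ∫ V(x)·|ψ|² dx.
With sin²θ = (1 − cos2θ)/2 on 0 ≤ x ≤ a: ∫sin²(nπx/a) dx = a/2, ∫x·sin²(nπx/a) dx = a²/4, ∫x²·sin²(nπx/a) dx = a³·(1/6 − 1/(4n²π²)); higher powers xᵏ the same way, integrating xᵏ·cos(2nπx/a) by parts.
⟨V⟩ = 13.345.

13.3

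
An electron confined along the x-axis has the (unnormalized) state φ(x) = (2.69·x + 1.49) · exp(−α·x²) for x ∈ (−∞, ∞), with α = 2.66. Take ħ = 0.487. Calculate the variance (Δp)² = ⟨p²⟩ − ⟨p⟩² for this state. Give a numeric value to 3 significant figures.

0.927

Compute ⟨p⟩ and ⟨p²⟩ separately; (Δp)² = ⟨p²⟩ − ⟨p⟩².
Expand each integrand as polynomial × e^(−2αx²) and use ∫x^(2j)·e^(−2αx²) dx = (2j−1)!!/(4α)^j · √(π/(2α)), odd powers → 0; here √(π/(2α)) = 0.76846. Differentiate with the product rule, d/dx e^(−αx²) = −2αx·e^(−αx²).
Normalization: ∫|φ|² dx = 2.2287.
⟨p⟩ = 0.0000 and ⟨p²⟩ = 0.92674.
(Δp)² = 0.92674 − (0.0000)² = 0.92674.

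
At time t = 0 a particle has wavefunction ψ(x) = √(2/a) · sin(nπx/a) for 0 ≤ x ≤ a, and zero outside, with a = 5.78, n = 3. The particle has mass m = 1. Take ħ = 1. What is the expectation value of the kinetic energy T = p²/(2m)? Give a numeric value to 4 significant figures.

1.329

T = −(ħ²/2m) d²/dx², so ⟨T⟩ = −(ħ²/2m) ∫ ψ*·ψ'' dx; with m = 1.
d/dx sin(nπx/a) = (nπ/a)·cos(nπx/a) and d²/dx² sin(nπx/a) = −(nπ/a)²·sin(nπx/a); on 0 ≤ x ≤ a, ∫sin²(nπx/a) dx = a/2 and ∫sin(nπx/a)·cos(nπx/a) dx = 0.
⟨T⟩ = 1.3294.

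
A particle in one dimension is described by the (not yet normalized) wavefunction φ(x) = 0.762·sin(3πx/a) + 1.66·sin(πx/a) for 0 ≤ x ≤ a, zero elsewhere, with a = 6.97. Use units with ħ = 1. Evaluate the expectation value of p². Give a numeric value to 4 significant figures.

p² φ = −ħ² d²φ/dx²; ⟨p²⟩ = −ħ² ∫ φ*·φ'' dx / ∫|φ|² dx.
d²/dx² sin(jπx/a) = −(jπ/a)²·sin(jπx/a); on 0 ≤ x ≤ a, ∫sin²(jπx/a) dx = a/2 and ∫sin(jπx/a)·sin(lπx/a) dx = 0 for j ≠ l, so only diagonal terms survive in ∫|φ|² and ∫φ·φ″; ∫φ·φ′ dx = [φ²/2] between the walls = 0.
State is unnormalized: ∫|φ|² dx = 11.627, and ∫φ*·(−ħ² φ'') dx = 5.6509, so ⟨p²⟩ = 5.6509 / 11.627.
⟨p²⟩ = 0.48602.

0.4860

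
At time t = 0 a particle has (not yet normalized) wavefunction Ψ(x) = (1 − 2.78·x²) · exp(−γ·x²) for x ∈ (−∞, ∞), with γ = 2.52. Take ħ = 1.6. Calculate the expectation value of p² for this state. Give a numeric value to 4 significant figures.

19.87

p² Ψ = −ħ² d²Ψ/dx²; ⟨p²⟩ = −ħ² ∫ Ψ*·Ψ'' dx / ∫|Ψ|² dx.
Expand each integrand as polynomial × e^(−2γx²) and use ∫x^(2j)·e^(−2γx²) dx = (2j−1)!!/(4γ)^j · √(π/(2γ)), odd powers → 0; here √(π/(2γ)) = 0.78951. Differentiate with the product rule, d/dx e^(−γx²) = −2γx·e^(−γx²).
State is unnormalized: ∫|Ψ|² dx = 0.53418, and ∫Ψ*·(−ħ² Ψ'') dx = 10.615, so ⟨p²⟩ = 10.615 / 0.53418.
⟨p²⟩ = 19.871.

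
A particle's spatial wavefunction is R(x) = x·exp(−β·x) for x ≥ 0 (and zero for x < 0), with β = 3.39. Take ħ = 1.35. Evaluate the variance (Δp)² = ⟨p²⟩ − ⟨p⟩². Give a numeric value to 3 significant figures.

20.9

Compute ⟨p⟩ and ⟨p²⟩ separately; (Δp)² = ⟨p²⟩ − ⟨p⟩².
Differentiate x·exp(−β·x) with the product rule; every integrand then reduces to terms xʲ·e^(−2βx) on [0, ∞), with ∫₀^∞ xʲ·e^(−2βx) dx = j!/(2β)^(j+1).
Normalization: ∫|R|² dx = 0.0064171.
⟨p⟩ = 0.0000 and ⟨p²⟩ = 20.944.
(Δp)² = 20.944 − (0.0000)² = 20.944.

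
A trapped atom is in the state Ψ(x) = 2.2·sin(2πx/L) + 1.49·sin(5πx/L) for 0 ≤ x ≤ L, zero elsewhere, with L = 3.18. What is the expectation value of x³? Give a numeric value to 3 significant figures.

6.81

⟨x³⟩ = ∫ x³·|Ψ|² dx / ∫|Ψ|² dx (integrals over the domain).
On 0 ≤ x ≤ L (j ≠ l): ∫sin²(jπx/L) dx = L/2, ∫sin(jπx/L)·sin(lπx/L) dx = 0; diagonal moments ∫x·sin²(jπx/L) dx = L²/4, ∫x²·sin²(jπx/L) dx = L³·(1/6 − 1/(4j²π²)); cross terms ∫x·sin(jπx/L)·sin(lπx/L) dx = 0 for j + l even and −4jlL²/(π²(j² − l²)²) for j + l odd, ∫x²·sin(jπx/L)·sin(lπx/L) dx = (−1)^(j+l)·4jlL³/(π²(j² − l²)²); higher powers the same way via product-to-sum and parts.
State is unnormalized: ∫|Ψ|² dx = 11.226, and ∫Ψ*·x³·Ψ dx = 76.451, so ⟨x³⟩ = 76.451 / 11.226.
⟨x³⟩ = 6.8104.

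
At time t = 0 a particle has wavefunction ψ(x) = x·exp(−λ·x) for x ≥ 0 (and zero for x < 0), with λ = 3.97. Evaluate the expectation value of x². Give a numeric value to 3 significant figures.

⟨x²⟩ = ∫ x²·|ψ|² dx / ∫|ψ|² dx (integrals over the domain).
Every integrand reduces to terms xʲ·e^(−2λx) on [0, ∞); use ∫₀^∞ xʲ·e^(−2λx) dx = j!/(2λ)^(j+1).
State is unnormalized: ∫|ψ|² dx = 0.0039955, and ∫ψ*·x²·ψ dx = 0.00076052, so ⟨x²⟩ = 0.00076052 / 0.0039955.
⟨x²⟩ = 0.19034.

0.190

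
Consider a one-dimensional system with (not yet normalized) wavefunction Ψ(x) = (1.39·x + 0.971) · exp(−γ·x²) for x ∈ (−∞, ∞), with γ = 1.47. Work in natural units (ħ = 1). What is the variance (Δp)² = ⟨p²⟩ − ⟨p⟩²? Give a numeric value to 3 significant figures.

Compute ⟨p⟩ and ⟨p²⟩ separately; (Δp)² = ⟨p²⟩ − ⟨p⟩².
Expand each integrand as polynomial × e^(−2γx²) and use ∫x^(2j)·e^(−2γx²) dx = (2j−1)!!/(4γ)^j · √(π/(2γ)), odd powers → 0; here √(π/(2γ)) = 1.0337. Differentiate with the product rule, d/dx e^(−γx²) = −2γx·e^(−γx²).
Normalization: ∫|Ψ|² dx = 1.3143.
⟨p⟩ = 0.0000 and ⟨p²⟩ = 2.2298.
(Δp)² = 2.2298 − (0.0000)² = 2.2298.

2.23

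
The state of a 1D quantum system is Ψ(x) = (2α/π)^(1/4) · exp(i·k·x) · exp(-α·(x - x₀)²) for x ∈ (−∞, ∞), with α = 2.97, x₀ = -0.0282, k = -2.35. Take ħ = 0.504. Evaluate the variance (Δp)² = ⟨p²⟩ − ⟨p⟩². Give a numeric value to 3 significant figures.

Compute ⟨p⟩ and ⟨p²⟩ separately; (Δp)² = ⟨p²⟩ − ⟨p⟩².
Gaussian moments (u = x − x₀): ∫u^(2j)·e^(−2αu²) du = (2j−1)!!/(4α)^j · √(π/(2α)), odd powers integrate to 0; here √(π/(2α)) = 0.72725. Derivatives: Ψ′ = (ik − 2αu)·Ψ, Ψ″ = ((ik − 2αu)² − 2α)·Ψ; the odd-in-u pieces drop out.
⟨p⟩ = -1.1844 and ⟨p²⟩ = 2.1572.
(Δp)² = 2.1572 − (-1.1844)² = 0.75443.

0.754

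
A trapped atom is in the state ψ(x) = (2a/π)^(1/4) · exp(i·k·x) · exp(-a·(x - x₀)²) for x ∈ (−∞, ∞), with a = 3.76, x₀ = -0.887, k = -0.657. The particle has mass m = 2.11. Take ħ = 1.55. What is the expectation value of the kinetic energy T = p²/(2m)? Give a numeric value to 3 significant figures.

T = −(ħ²/2m) d²/dx², so ⟨T⟩ = −(ħ²/2m) ∫ ψ*·ψ'' dx; with m = 2.11.
Gaussian moments (u = x − x₀): ∫u^(2j)·e^(−2au²) du = (2j−1)!!/(4a)^j · √(π/(2a)), odd powers integrate to 0; here √(π/(2a)) = 0.64635. Derivatives: ψ′ = (ik − 2au)·ψ, ψ″ = ((ik − 2au)² − 2a)·ψ; the odd-in-u pieces drop out.
⟨T⟩ = 2.3864.

2.39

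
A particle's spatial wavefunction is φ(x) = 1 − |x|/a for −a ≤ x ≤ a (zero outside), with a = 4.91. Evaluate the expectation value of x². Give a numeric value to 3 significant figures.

2.41

⟨x²⟩ = ∫ x²·|φ|² dx / ∫|φ|² dx (integrals over the domain).
φ is even, so ∫ over [−a, a] = 2∫₀ᵃ with φ = 1 − x/a there: ∫₀ᵃ (1 − x/a)² dx = a/3, ∫₀ᵃ x²(1 − x/a)² dx = a³/30, ∫₀ᵃ x⁴(1 − x/a)² dx = a⁵/105.
State is unnormalized: ∫|φ|² dx = 3.2733, and ∫φ*·x²·φ dx = 7.8914, so ⟨x²⟩ = 7.8914 / 3.2733.
⟨x²⟩ = 2.4108.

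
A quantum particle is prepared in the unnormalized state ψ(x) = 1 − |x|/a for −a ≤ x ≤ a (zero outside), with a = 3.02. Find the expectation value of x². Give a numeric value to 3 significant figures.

0.912

⟨x²⟩ = ∫ x²·|ψ|² dx / ∫|ψ|² dx (integrals over the domain).
ψ is even, so ∫ over [−a, a] = 2∫₀ᵃ with ψ = 1 − x/a there: ∫₀ᵃ (1 − x/a)² dx = a/3, ∫₀ᵃ x²(1 − x/a)² dx = a³/30, ∫₀ᵃ x⁴(1 − x/a)² dx = a⁵/105.
State is unnormalized: ∫|ψ|² dx = 2.0133, and ∫ψ*·x²·ψ dx = 1.8362, so ⟨x²⟩ = 1.8362 / 2.0133.
⟨x²⟩ = 0.91204.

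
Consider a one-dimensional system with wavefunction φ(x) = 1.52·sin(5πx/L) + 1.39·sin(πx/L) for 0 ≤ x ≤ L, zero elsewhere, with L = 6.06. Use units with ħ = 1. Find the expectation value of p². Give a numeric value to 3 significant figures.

3.78

p² φ = −ħ² d²φ/dx²; ⟨p²⟩ = −ħ² ∫ φ*·φ'' dx / ∫|φ|² dx.
d²/dx² sin(jπx/L) = −(jπ/L)²·sin(jπx/L); on 0 ≤ x ≤ L, ∫sin²(jπx/L) dx = L/2 and ∫sin(jπx/L)·sin(lπx/L) dx = 0 for j ≠ l, so only diagonal terms survive in ∫|φ|² and ∫φ·φ″; ∫φ·φ′ dx = [φ²/2] between the walls = 0.
State is unnormalized: ∫|φ|² dx = 12.855, and ∫φ*·(−ħ² φ'') dx = 48.609, so ⟨p²⟩ = 48.609 / 12.855.
⟨p²⟩ = 3.7814.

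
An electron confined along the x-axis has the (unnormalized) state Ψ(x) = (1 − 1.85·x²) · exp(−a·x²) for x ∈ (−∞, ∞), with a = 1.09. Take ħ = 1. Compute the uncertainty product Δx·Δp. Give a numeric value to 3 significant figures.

1.37

Δx = √(⟨x²⟩−⟨x⟩²), Δp = √(⟨p²⟩−⟨p⟩²).
Expand each integrand as polynomial × e^(−2ax²) and use ∫x^(2j)·e^(−2ax²) dx = (2j−1)!!/(4a)^j · √(π/(2a)), odd powers → 0; here √(π/(2a)) = 1.2005. Differentiate with the product rule, d/dx e^(−ax²) = −2ax·e^(−ax²).
Normalization: ∫|Ψ|² dx = 0.83011.
⟨x⟩ = 0.0000, ⟨x²⟩ = 0.38301 ⇒ Δx = 0.61888.
⟨p⟩ = 0.0000, ⟨p²⟩ = 4.9005 ⇒ Δp = 2.2137.
Δx·Δp = 1.3700.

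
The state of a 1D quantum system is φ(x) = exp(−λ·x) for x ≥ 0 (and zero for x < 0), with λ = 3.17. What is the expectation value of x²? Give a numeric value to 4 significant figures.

0.04976

⟨x²⟩ = ∫ x²·|φ|² dx / ∫|φ|² dx (integrals over the domain).
Every integrand reduces to terms xʲ·e^(−2λx) on [0, ∞); use ∫₀^∞ xʲ·e^(−2λx) dx = j!/(2λ)^(j+1).
State is unnormalized: ∫|φ|² dx = 0.15773, and ∫φ*·x²·φ dx = 0.0078481, so ⟨x²⟩ = 0.0078481 / 0.15773.
⟨x²⟩ = 0.049757.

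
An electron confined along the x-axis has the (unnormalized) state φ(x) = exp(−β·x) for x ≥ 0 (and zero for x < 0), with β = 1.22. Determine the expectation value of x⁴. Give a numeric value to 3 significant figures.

0.677

⟨x⁴⟩ = ∫ x⁴·|φ|² dx / ∫|φ|² dx (integrals over the domain).
Every integrand reduces to terms xʲ·e^(−2βx) on [0, ∞); use ∫₀^∞ xʲ·e^(−2βx) dx = j!/(2β)^(j+1).
State is unnormalized: ∫|φ|² dx = 0.40984, and ∫φ*·x⁴·φ dx = 0.27750, so ⟨x⁴⟩ = 0.27750 / 0.40984.
⟨x⁴⟩ = 0.67710.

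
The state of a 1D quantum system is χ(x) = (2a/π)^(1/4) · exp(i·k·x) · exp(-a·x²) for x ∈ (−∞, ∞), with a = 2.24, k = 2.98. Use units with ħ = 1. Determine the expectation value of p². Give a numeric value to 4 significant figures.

p² χ = −ħ² d²χ/dx²; ⟨p²⟩ = −ħ² ∫ χ*·χ'' dx.
Gaussian moments: ∫x^(2j)·e^(−2ax²) dx = (2j−1)!!/(4a)^j · √(π/(2a)), odd powers integrate to 0; here √(π/(2a)) = 0.83741. Derivatives: χ′ = (ik − 2ax)·χ, χ″ = ((ik − 2ax)² − 2a)·χ; the odd-in-x pieces drop out.
⟨p²⟩ = 11.120.

11.12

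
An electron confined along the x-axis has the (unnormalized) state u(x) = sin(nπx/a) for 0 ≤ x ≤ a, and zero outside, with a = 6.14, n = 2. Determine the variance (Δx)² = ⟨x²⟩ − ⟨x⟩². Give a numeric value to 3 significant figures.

2.66

Compute ⟨x⟩ and ⟨x²⟩ separately, then (Δx)² = ⟨x²⟩ − ⟨x⟩².
With sin²θ = (1 − cos2θ)/2 on 0 ≤ x ≤ a: ∫sin²(nπx/a) dx = a/2, ∫x·sin²(nπx/a) dx = a²/4, ∫x²·sin²(nπx/a) dx = a³·(1/6 − 1/(4n²π²)); higher powers xᵏ the same way, integrating xᵏ·cos(2nπx/a) by parts.
Normalization: ∫|u|² dx = 3.0700.
⟨x⟩ = 3.0700 and ⟨x²⟩ = 12.089.
(Δx)² = 12.089 − (3.0700)² = 2.6642.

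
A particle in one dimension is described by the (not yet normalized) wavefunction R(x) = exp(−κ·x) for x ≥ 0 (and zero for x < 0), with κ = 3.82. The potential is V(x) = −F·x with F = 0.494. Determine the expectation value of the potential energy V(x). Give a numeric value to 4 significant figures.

⟨V⟩ = ∫ V(x)·|R|² dx / ∫|R|² dx.
Every integrand reduces to terms xʲ·e^(−2κx) on [0, ∞); use ∫₀^∞ xʲ·e^(−2κx) dx = j!/(2κ)^(j+1).
State is unnormalized: ∫|R|² dx = 0.13089, and ∫R*·V(x)·R dx = -0.0084633, so ⟨V⟩ = -0.0084633 / 0.13089.
⟨V⟩ = -0.064660.

-0.06466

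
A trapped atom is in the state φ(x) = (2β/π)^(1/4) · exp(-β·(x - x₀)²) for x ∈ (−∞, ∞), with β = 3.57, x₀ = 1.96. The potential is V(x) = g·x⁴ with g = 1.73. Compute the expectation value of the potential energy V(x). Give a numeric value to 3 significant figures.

⟨V⟩ = ∫ V(x)·|φ|² dx.
Gaussian moments (u = x − x₀): ∫u^(2j)·e^(−2βu²) du = (2j−1)!!/(4β)^j · √(π/(2β)), odd powers integrate to 0; here √(π/(2β)) = 0.66332.
⟨V⟩ = 28.349.

28.3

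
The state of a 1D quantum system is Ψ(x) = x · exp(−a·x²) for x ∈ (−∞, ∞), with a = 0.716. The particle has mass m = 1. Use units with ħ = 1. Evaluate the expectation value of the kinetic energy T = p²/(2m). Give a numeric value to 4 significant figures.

1.074

T = −(ħ²/2m) d²/dx², so ⟨T⟩ = −(ħ²/2m) ∫ Ψ*·Ψ'' dx / ∫|Ψ|² dx; with m = 1.
Expand each integrand as polynomial × e^(−2ax²) and use ∫x^(2j)·e^(−2ax²) dx = (2j−1)!!/(4a)^j · √(π/(2a)), odd powers → 0; here √(π/(2a)) = 1.4812. Differentiate with the product rule, d/dx e^(−ax²) = −2ax·e^(−ax²).
State is unnormalized: ∫|Ψ|² dx = 0.51717, and ∫Ψ*·(−ħ²/2m · Ψ'') dx = 0.55544, so ⟨T⟩ = 0.55544 / 0.51717.
⟨T⟩ = 1.0740.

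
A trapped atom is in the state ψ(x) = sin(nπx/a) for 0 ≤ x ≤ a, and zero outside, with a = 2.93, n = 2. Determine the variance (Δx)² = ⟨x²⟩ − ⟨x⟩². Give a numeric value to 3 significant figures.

0.607

Compute ⟨x⟩ and ⟨x²⟩ separately, then (Δx)² = ⟨x²⟩ − ⟨x⟩².
With sin²θ = (1 − cos2θ)/2 on 0 ≤ x ≤ a: ∫sin²(nπx/a) dx = a/2, ∫x·sin²(nπx/a) dx = a²/4, ∫x²·sin²(nπx/a) dx = a³·(1/6 − 1/(4n²π²)); higher powers xᵏ the same way, integrating xᵏ·cos(2nπx/a) by parts.
Normalization: ∫|ψ|² dx = 1.4650.
⟨x⟩ = 1.4650 and ⟨x²⟩ = 2.7529.
(Δx)² = 2.7529 − (1.4650)² = 0.60668.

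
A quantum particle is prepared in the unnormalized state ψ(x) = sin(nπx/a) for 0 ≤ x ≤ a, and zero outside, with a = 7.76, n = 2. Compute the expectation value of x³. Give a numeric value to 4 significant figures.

⟨x³⟩ = ∫ x³·|ψ|² dx / ∫|ψ|² dx (integrals over the domain).
With sin²θ = (1 − cos2θ)/2 on 0 ≤ x ≤ a: ∫sin²(nπx/a) dx = a/2, ∫x·sin²(nπx/a) dx = a²/4, ∫x²·sin²(nπx/a) dx = a³·(1/6 − 1/(4n²π²)); higher powers xᵏ the same way, integrating xᵏ·cos(2nπx/a) by parts.
State is unnormalized: ∫|ψ|² dx = 3.8800, and ∫ψ*·x³·ψ dx = 418.83, so ⟨x³⟩ = 418.83 / 3.8800.
⟨x³⟩ = 107.94.

107.9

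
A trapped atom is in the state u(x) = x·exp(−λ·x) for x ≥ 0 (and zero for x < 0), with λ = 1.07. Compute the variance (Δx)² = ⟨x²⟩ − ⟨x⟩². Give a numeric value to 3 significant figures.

0.655

Compute ⟨x⟩ and ⟨x²⟩ separately, then (Δx)² = ⟨x²⟩ − ⟨x⟩².
Every integrand reduces to terms xʲ·e^(−2λx) on [0, ∞); use ∫₀^∞ xʲ·e^(−2λx) dx = j!/(2λ)^(j+1).
Normalization: ∫|u|² dx = 0.20407.
⟨x⟩ = 1.4019 and ⟨x²⟩ = 2.6203.
(Δx)² = 2.6203 − (1.4019)² = 0.65508.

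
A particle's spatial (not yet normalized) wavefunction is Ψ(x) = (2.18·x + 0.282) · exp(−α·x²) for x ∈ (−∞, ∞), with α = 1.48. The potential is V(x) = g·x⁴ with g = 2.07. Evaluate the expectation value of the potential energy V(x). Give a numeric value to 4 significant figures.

0.8221

⟨V⟩ = ∫ V(x)·|Ψ|² dx / ∫|Ψ|² dx.
Expand each integrand as polynomial × e^(−2αx²) and use ∫x^(2j)·e^(−2αx²) dx = (2j−1)!!/(4α)^j · √(π/(2α)), odd powers → 0; here √(π/(2α)) = 1.0302.
State is unnormalized: ∫|Ψ|² dx = 0.90896, and ∫Ψ*·V(x)·Ψ dx = 0.74724, so ⟨V⟩ = 0.74724 / 0.90896.
⟨V⟩ = 0.82208.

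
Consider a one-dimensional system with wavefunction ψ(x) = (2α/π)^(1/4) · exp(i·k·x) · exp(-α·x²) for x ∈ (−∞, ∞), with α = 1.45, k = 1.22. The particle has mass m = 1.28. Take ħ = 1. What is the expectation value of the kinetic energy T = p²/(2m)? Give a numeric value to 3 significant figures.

T = −(ħ²/2m) d²/dx², so ⟨T⟩ = −(ħ²/2m) ∫ ψ*·ψ'' dx; with m = 1.28.
Gaussian moments: ∫x^(2j)·e^(−2αx²) dx = (2j−1)!!/(4α)^j · √(π/(2α)), odd powers integrate to 0; here √(π/(2α)) = 1.0408. Derivatives: ψ′ = (ik − 2αx)·ψ, ψ″ = ((ik − 2αx)² − 2α)·ψ; the odd-in-x pieces drop out.
⟨T⟩ = 1.1478.

1.15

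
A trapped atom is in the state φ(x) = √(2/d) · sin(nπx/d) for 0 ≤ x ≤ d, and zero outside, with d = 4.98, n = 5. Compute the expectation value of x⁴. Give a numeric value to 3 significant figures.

⟨x⁴⟩ = ∫ x⁴·|φ|² dx (integrals over the domain).
With sin²θ = (1 − cos2θ)/2 on 0 ≤ x ≤ d: ∫sin²(nπx/d) dx = d/2, ∫x·sin²(nπx/d) dx = d²/4, ∫x²·sin²(nπx/d) dx = d³·(1/6 − 1/(4n²π²)); higher powers xᵏ the same way, integrating xᵏ·cos(2nπx/d) by parts.
⟨x⁴⟩ = 120.53.

121.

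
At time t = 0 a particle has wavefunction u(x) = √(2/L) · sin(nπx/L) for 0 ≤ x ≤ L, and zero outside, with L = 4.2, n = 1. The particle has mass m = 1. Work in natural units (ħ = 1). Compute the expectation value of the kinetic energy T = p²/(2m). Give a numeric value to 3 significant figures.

T = −(ħ²/2m) d²/dx², so ⟨T⟩ = −(ħ²/2m) ∫ u*·u'' dx; with m = 1.
d/dx sin(nπx/L) = (nπ/L)·cos(nπx/L) and d²/dx² sin(nπx/L) = −(nπ/L)²·sin(nπx/L); on 0 ≤ x ≤ L, ∫sin²(nπx/L) dx = L/2 and ∫sin(nπx/L)·cos(nπx/L) dx = 0.
⟨T⟩ = 0.27975.

0.280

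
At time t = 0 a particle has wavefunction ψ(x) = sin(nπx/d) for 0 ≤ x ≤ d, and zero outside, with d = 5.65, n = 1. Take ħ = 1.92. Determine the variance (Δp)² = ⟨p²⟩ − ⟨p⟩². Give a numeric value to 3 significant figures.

Compute ⟨p⟩ and ⟨p²⟩ separately; (Δp)² = ⟨p²⟩ − ⟨p⟩².
d/dx sin(nπx/d) = (nπ/d)·cos(nπx/d) and d²/dx² sin(nπx/d) = −(nπ/d)²·sin(nπx/d); on 0 ≤ x ≤ d, ∫sin²(nπx/d) dx = d/2 and ∫sin(nπx/d)·cos(nπx/d) dx = 0.
Normalization: ∫|ψ|² dx = 2.8250.
⟨p⟩ = 0.0000 and ⟨p²⟩ = 1.1397.
(Δp)² = 1.1397 − (0.0000)² = 1.1397.

1.14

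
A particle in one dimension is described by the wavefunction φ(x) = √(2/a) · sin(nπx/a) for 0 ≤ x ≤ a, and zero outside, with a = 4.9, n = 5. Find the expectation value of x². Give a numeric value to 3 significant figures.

⟨x²⟩ = ∫ x²·|φ|² dx (integrals over the domain).
With sin²θ = (1 − cos2θ)/2 on 0 ≤ x ≤ a: ∫sin²(nπx/a) dx = a/2, ∫x·sin²(nπx/a) dx = a²/4, ∫x²·sin²(nπx/a) dx = a³·(1/6 − 1/(4n²π²)); higher powers xᵏ the same way, integrating xᵏ·cos(2nπx/a) by parts.
⟨x²⟩ = 7.9547.

7.95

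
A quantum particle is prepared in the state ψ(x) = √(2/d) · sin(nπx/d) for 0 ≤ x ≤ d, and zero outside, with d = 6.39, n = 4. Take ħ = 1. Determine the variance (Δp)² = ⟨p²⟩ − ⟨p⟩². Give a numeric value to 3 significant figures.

3.87

Compute ⟨p⟩ and ⟨p²⟩ separately; (Δp)² = ⟨p²⟩ − ⟨p⟩².
d/dx sin(nπx/d) = (nπ/d)·cos(nπx/d) and d²/dx² sin(nπx/d) = −(nπ/d)²·sin(nπx/d); on 0 ≤ x ≤ d, ∫sin²(nπx/d) dx = d/2 and ∫sin(nπx/d)·cos(nπx/d) dx = 0.
⟨p⟩ = 0.0000 and ⟨p²⟩ = 3.8674.
(Δp)² = 3.8674 − (0.0000)² = 3.8674.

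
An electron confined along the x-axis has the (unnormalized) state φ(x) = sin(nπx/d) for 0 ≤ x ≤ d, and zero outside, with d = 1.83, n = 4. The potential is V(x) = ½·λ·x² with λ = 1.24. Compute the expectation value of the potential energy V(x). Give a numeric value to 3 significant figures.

0.686

⟨V⟩ = ∫ V(x)·|φ|² dx / ∫|φ|² dx.
With sin²θ = (1 − cos2θ)/2 on 0 ≤ x ≤ d: ∫sin²(nπx/d) dx = d/2, ∫x·sin²(nπx/d) dx = d²/4, ∫x²·sin²(nπx/d) dx = d³·(1/6 − 1/(4n²π²)); higher powers xᵏ the same way, integrating xᵏ·cos(2nπx/d) by parts.
State is unnormalized: ∫|φ|² dx = 0.91500, and ∫φ*·V(x)·φ dx = 0.62726, so ⟨V⟩ = 0.62726 / 0.91500.
⟨V⟩ = 0.68553.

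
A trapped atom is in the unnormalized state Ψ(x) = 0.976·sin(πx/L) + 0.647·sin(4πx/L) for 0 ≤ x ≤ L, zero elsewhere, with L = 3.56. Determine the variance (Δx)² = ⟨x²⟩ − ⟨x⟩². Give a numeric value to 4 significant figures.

0.5956

Compute ⟨x⟩ and ⟨x²⟩ separately, then (Δx)² = ⟨x²⟩ − ⟨x⟩².
On 0 ≤ x ≤ L (j ≠ l): ∫sin²(jπx/L) dx = L/2, ∫sin(jπx/L)·sin(lπx/L) dx = 0; diagonal moments ∫x·sin²(jπx/L) dx = L²/4, ∫x²·sin²(jπx/L) dx = L³·(1/6 − 1/(4j²π²)); cross terms ∫x·sin(jπx/L)·sin(lπx/L) dx = 0 for j + l even and −4jlL²/(π²(j² − l²)²) for j + l odd, ∫x²·sin(jπx/L)·sin(lπx/L) dx = (−1)^(j+l)·4jlL³/(π²(j² − l²)²); higher powers the same way via product-to-sum and parts.
Normalization: ∫|Ψ|² dx = 2.4407.
⟨x⟩ = 1.7327 and ⟨x²⟩ = 3.5980.
(Δx)² = 3.5980 − (1.7327)² = 0.59561.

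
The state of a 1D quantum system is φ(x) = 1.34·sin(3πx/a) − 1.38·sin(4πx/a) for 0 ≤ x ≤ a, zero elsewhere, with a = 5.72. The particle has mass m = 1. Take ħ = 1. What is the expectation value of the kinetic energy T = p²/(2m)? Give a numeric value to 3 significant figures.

1.90

T = −(ħ²/2m) d²/dx², so ⟨T⟩ = −(ħ²/2m) ∫ φ*·φ'' dx / ∫|φ|² dx; with m = 1.
d²/dx² sin(jπx/a) = −(jπ/a)²·sin(jπx/a); on 0 ≤ x ≤ a, ∫sin²(jπx/a) dx = a/2 and ∫sin(jπx/a)·sin(lπx/a) dx = 0 for j ≠ l, so only diagonal terms survive in ∫|φ|² and ∫φ·φ″; ∫φ·φ′ dx = [φ²/2] between the walls = 0.
State is unnormalized: ∫|φ|² dx = 10.582, and ∫φ*·(−ħ²/2m · φ'') dx = 20.115, so ⟨T⟩ = 20.115 / 10.582.
⟨T⟩ = 1.9009.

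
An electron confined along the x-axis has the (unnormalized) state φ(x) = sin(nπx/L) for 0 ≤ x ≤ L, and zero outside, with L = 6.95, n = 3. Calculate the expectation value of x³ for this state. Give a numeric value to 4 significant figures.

⟨x³⟩ = ∫ x³·|φ|² dx / ∫|φ|² dx (integrals over the domain).
With sin²θ = (1 − cos2θ)/2 on 0 ≤ x ≤ L: ∫sin²(nπx/L) dx = L/2, ∫x·sin²(nπx/L) dx = L²/4, ∫x²·sin²(nπx/L) dx = L³·(1/6 − 1/(4n²π²)); higher powers xᵏ the same way, integrating xᵏ·cos(2nπx/L) by parts.
State is unnormalized: ∫|φ|² dx = 3.4750, and ∫φ*·x³·φ dx = 281.79, so ⟨x³⟩ = 281.79 / 3.4750.
⟨x³⟩ = 81.091.

81.09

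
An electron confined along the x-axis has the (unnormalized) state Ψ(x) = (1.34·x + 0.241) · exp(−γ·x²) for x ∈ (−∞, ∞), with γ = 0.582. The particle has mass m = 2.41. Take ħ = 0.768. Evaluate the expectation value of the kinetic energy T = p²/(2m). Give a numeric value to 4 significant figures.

T = −(ħ²/2m) d²/dx², so ⟨T⟩ = −(ħ²/2m) ∫ Ψ*·Ψ'' dx / ∫|Ψ|² dx; with m = 2.41.
Expand each integrand as polynomial × e^(−2γx²) and use ∫x^(2j)·e^(−2γx²) dx = (2j−1)!!/(4γ)^j · √(π/(2γ)), odd powers → 0; here √(π/(2γ)) = 1.6429. Differentiate with the product rule, d/dx e^(−γx²) = −2γx·e^(−γx²).
State is unnormalized: ∫|Ψ|² dx = 1.3626, and ∫Ψ*·(−ħ²/2m · Ψ'') dx = 0.27753, so ⟨T⟩ = 0.27753 / 1.3626.
⟨T⟩ = 0.20368.

0.2037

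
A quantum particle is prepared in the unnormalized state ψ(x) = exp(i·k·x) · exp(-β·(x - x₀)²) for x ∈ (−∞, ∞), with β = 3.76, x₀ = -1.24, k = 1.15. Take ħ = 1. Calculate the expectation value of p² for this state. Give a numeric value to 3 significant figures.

5.08

p² ψ = −ħ² d²ψ/dx²; ⟨p²⟩ = −ħ² ∫ ψ*·ψ'' dx / ∫|ψ|² dx.
Gaussian moments (u = x − x₀): ∫u^(2j)·e^(−2βu²) du = (2j−1)!!/(4β)^j · √(π/(2β)), odd powers integrate to 0; here √(π/(2β)) = 0.64635. Derivatives: ψ′ = (ik − 2βu)·ψ, ψ″ = ((ik − 2βu)² − 2β)·ψ; the odd-in-u pieces drop out.
State is unnormalized: ∫|ψ|² dx = 0.64635, and ∫ψ*·(−ħ² ψ'') dx = 3.2851, so ⟨p²⟩ = 3.2851 / 0.64635.
⟨p²⟩ = 5.0825.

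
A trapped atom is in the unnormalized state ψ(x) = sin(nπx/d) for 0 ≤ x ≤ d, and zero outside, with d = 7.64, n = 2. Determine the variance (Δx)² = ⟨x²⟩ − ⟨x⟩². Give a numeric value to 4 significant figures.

Compute ⟨x⟩ and ⟨x²⟩ separately, then (Δx)² = ⟨x²⟩ − ⟨x⟩².
With sin²θ = (1 − cos2θ)/2 on 0 ≤ x ≤ d: ∫sin²(nπx/d) dx = d/2, ∫x·sin²(nπx/d) dx = d²/4, ∫x²·sin²(nπx/d) dx = d³·(1/6 − 1/(4n²π²)); higher powers xᵏ the same way, integrating xᵏ·cos(2nπx/d) by parts.
Normalization: ∫|ψ|² dx = 3.8200.
⟨x⟩ = 3.8200 and ⟨x²⟩ = 18.717.
(Δx)² = 18.717 − (3.8200)² = 4.1249.

4.125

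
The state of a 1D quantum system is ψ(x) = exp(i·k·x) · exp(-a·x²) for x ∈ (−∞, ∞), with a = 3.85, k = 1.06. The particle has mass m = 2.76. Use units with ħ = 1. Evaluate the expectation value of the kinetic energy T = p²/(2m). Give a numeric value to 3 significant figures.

0.901

T = −(ħ²/2m) d²/dx², so ⟨T⟩ = −(ħ²/2m) ∫ ψ*·ψ'' dx / ∫|ψ|² dx; with m = 2.76.
Gaussian moments: ∫x^(2j)·e^(−2ax²) dx = (2j−1)!!/(4a)^j · √(π/(2a)), odd powers integrate to 0; here √(π/(2a)) = 0.63875. Derivatives: ψ′ = (ik − 2ax)·ψ, ψ″ = ((ik − 2ax)² − 2a)·ψ; the odd-in-x pieces drop out.
State is unnormalized: ∫|ψ|² dx = 0.63875, and ∫ψ*·(−ħ²/2m · ψ'') dx = 0.57552, so ⟨T⟩ = 0.57552 / 0.63875.
⟨T⟩ = 0.90101.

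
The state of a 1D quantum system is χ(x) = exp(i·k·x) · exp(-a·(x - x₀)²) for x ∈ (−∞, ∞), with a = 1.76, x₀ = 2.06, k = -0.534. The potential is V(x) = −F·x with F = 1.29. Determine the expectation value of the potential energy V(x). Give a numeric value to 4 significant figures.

⟨V⟩ = ∫ V(x)·|χ|² dx / ∫|χ|² dx.
Gaussian moments (u = x − x₀): ∫u^(2j)·e^(−2au²) du = (2j−1)!!/(4a)^j · √(π/(2a)), odd powers integrate to 0; here √(π/(2a)) = 0.94472.
State is unnormalized: ∫|χ|² dx = 0.94472, and ∫χ*·V(x)·χ dx = -2.5105, so ⟨V⟩ = -2.5105 / 0.94472.
⟨V⟩ = -2.6574.

-2.657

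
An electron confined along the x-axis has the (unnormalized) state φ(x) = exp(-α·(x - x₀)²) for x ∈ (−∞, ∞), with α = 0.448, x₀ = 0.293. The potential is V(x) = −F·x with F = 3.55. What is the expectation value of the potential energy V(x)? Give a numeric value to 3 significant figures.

-1.04

⟨V⟩ = ∫ V(x)·|φ|² dx / ∫|φ|² dx.
Gaussian moments (u = x − x₀): ∫u^(2j)·e^(−2αu²) du = (2j−1)!!/(4α)^j · √(π/(2α)), odd powers integrate to 0; here √(π/(2α)) = 1.8725.
State is unnormalized: ∫|φ|² dx = 1.8725, and ∫φ*·V(x)·φ dx = -1.9477, so ⟨V⟩ = -1.9477 / 1.8725.
⟨V⟩ = -1.0402.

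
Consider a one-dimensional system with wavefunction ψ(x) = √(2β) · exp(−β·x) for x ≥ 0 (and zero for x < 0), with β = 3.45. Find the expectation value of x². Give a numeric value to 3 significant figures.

0.0420

⟨x²⟩ = ∫ x²·|ψ|² dx (integrals over the domain).
Every integrand reduces to terms xʲ·e^(−2βx) on [0, ∞); use ∫₀^∞ xʲ·e^(−2βx) dx = j!/(2β)^(j+1).
⟨x²⟩ = 0.042008.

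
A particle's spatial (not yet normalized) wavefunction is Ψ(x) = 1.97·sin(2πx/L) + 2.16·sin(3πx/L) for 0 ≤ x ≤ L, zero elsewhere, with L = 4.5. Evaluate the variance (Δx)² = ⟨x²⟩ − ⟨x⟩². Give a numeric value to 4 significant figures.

0.7489

Compute ⟨x⟩ and ⟨x²⟩ separately, then (Δx)² = ⟨x²⟩ − ⟨x⟩².
On 0 ≤ x ≤ L (j ≠ l): ∫sin²(jπx/L) dx = L/2, ∫sin(jπx/L)·sin(lπx/L) dx = 0; diagonal moments ∫x·sin²(jπx/L) dx = L²/4, ∫x²·sin²(jπx/L) dx = L³·(1/6 − 1/(4j²π²)); cross terms ∫x·sin(jπx/L)·sin(lπx/L) dx = 0 for j + l even and −4jlL²/(π²(j² − l²)²) for j + l odd, ∫x²·sin(jπx/L)·sin(lπx/L) dx = (−1)^(j+l)·4jlL³/(π²(j² − l²)²); higher powers the same way via product-to-sum and parts.
Normalization: ∫|Ψ|² dx = 19.230.
⟨x⟩ = 1.3783 and ⟨x²⟩ = 2.6486.
(Δx)² = 2.6486 − (1.3783)² = 0.74892.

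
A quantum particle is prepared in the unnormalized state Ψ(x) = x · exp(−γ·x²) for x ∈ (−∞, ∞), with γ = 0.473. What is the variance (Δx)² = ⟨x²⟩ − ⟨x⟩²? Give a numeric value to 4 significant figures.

Compute ⟨x⟩ and ⟨x²⟩ separately, then (Δx)² = ⟨x²⟩ − ⟨x⟩².
Expand each integrand as polynomial × e^(−2γx²) and use ∫x^(2j)·e^(−2γx²) dx = (2j−1)!!/(4γ)^j · √(π/(2γ)), odd powers → 0; here √(π/(2γ)) = 1.8223.
Normalization: ∫|Ψ|² dx = 0.96318.
⟨x⟩ = 0.0000 and ⟨x²⟩ = 1.5856.
(Δx)² = 1.5856 − (0.0000)² = 1.5856.

1.586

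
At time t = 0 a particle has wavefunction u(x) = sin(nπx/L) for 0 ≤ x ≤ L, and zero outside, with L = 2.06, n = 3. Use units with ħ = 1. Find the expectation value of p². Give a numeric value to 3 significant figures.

20.9

p² u = −ħ² d²u/dx²; ⟨p²⟩ = −ħ² ∫ u*·u'' dx / ∫|u|² dx.
d/dx sin(nπx/L) = (nπ/L)·cos(nπx/L) and d²/dx² sin(nπx/L) = −(nπ/L)²·sin(nπx/L); on 0 ≤ x ≤ L, ∫sin²(nπx/L) dx = L/2 and ∫sin(nπx/L)·cos(nπx/L) dx = 0.
State is unnormalized: ∫|u|² dx = 1.0300, and ∫u*·(−ħ² u'') dx = 21.560, so ⟨p²⟩ = 21.560 / 1.0300.
⟨p²⟩ = 20.932.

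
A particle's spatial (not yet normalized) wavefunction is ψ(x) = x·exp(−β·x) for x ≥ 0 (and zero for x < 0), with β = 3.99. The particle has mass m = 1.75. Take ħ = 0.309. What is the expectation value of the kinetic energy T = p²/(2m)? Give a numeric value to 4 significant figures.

T = −(ħ²/2m) d²/dx², so ⟨T⟩ = −(ħ²/2m) ∫ ψ*·ψ'' dx / ∫|ψ|² dx; with m = 1.75.
Differentiate x·exp(−β·x) with the product rule; every integrand then reduces to terms xʲ·e^(−2βx) on [0, ∞), with ∫₀^∞ xʲ·e^(−2βx) dx = j!/(2β)^(j+1).
State is unnormalized: ∫|ψ|² dx = 0.0039357, and ∫ψ*·(−ħ²/2m · ψ'') dx = 0.0017093, so ⟨T⟩ = 0.0017093 / 0.0039357.
⟨T⟩ = 0.43430.

0.4343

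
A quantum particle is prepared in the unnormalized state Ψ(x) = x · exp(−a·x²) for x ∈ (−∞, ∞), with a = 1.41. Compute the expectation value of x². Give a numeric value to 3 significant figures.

0.532

⟨x²⟩ = ∫ x²·|Ψ|² dx / ∫|Ψ|² dx (integrals over the domain).
Expand each integrand as polynomial × e^(−2ax²) and use ∫x^(2j)·e^(−2ax²) dx = (2j−1)!!/(4a)^j · √(π/(2a)), odd powers → 0; here √(π/(2a)) = 1.0555.
State is unnormalized: ∫|Ψ|² dx = 0.18714, and ∫Ψ*·x²·Ψ dx = 0.099544, so ⟨x²⟩ = 0.099544 / 0.18714.
⟨x²⟩ = 0.53191.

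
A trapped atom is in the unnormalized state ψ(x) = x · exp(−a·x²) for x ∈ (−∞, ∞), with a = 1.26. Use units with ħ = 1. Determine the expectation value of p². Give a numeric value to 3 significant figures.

3.78

p² ψ = −ħ² d²ψ/dx²; ⟨p²⟩ = −ħ² ∫ ψ*·ψ'' dx / ∫|ψ|² dx.
Expand each integrand as polynomial × e^(−2ax²) and use ∫x^(2j)·e^(−2ax²) dx = (2j−1)!!/(4a)^j · √(π/(2a)), odd powers → 0; here √(π/(2a)) = 1.1165. Differentiate with the product rule, d/dx e^(−ax²) = −2ax·e^(−ax²).
State is unnormalized: ∫|ψ|² dx = 0.22154, and ∫ψ*·(−ħ² ψ'') dx = 0.83741, so ⟨p²⟩ = 0.83741 / 0.22154.
⟨p²⟩ = 3.7800.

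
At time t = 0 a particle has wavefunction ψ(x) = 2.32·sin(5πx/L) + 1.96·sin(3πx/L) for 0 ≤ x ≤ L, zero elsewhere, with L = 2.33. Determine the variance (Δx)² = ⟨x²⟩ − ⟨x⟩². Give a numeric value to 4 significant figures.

Compute ⟨x⟩ and ⟨x²⟩ separately, then (Δx)² = ⟨x²⟩ − ⟨x⟩².
On 0 ≤ x ≤ L (j ≠ l): ∫sin²(jπx/L) dx = L/2, ∫sin(jπx/L)·sin(lπx/L) dx = 0; diagonal moments ∫x·sin²(jπx/L) dx = L²/4, ∫x²·sin²(jπx/L) dx = L³·(1/6 − 1/(4j²π²)); cross terms ∫x·sin(jπx/L)·sin(lπx/L) dx = 0 for j + l even and −4jlL²/(π²(j² − l²)²) for j + l odd, ∫x²·sin(jπx/L)·sin(lπx/L) dx = (−1)^(j+l)·4jlL³/(π²(j² − l²)²); higher powers the same way via product-to-sum and parts.
Normalization: ∫|ψ|² dx = 10.746.
⟨x⟩ = 1.1650 and ⟨x²⟩ = 2.0447.
(Δx)² = 2.0447 − (1.1650)² = 0.68748.

0.6875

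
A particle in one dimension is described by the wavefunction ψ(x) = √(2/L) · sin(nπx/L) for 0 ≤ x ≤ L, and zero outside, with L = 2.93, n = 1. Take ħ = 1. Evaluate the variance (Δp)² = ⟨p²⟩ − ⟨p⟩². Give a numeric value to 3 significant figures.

1.15

Compute ⟨p⟩ and ⟨p²⟩ separately; (Δp)² = ⟨p²⟩ − ⟨p⟩².
d/dx sin(nπx/L) = (nπ/L)·cos(nπx/L) and d²/dx² sin(nπx/L) = −(nπ/L)²·sin(nπx/L); on 0 ≤ x ≤ L, ∫sin²(nπx/L) dx = L/2 and ∫sin(nπx/L)·cos(nπx/L) dx = 0.
⟨p⟩ = 0.0000 and ⟨p²⟩ = 1.1496.
(Δp)² = 1.1496 − (0.0000)² = 1.1496.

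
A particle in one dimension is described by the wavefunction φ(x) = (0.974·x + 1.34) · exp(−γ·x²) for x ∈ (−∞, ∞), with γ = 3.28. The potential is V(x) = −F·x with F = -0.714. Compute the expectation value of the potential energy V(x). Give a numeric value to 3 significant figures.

0.0761

⟨V⟩ = ∫ V(x)·|φ|² dx / ∫|φ|² dx.
Expand each integrand as polynomial × e^(−2γx²) and use ∫x^(2j)·e^(−2γx²) dx = (2j−1)!!/(4γ)^j · √(π/(2γ)), odd powers → 0; here √(π/(2γ)) = 0.69203.
State is unnormalized: ∫|φ|² dx = 1.2926, and ∫φ*·V(x)·φ dx = 0.098306, so ⟨V⟩ = 0.098306 / 1.2926.
⟨V⟩ = 0.076051.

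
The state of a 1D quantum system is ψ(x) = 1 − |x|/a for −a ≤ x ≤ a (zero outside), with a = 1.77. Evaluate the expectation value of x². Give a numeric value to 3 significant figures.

⟨x²⟩ = ∫ x²·|ψ|² dx / ∫|ψ|² dx (integrals over the domain).
ψ is even, so ∫ over [−a, a] = 2∫₀ᵃ with ψ = 1 − x/a there: ∫₀ᵃ (1 − x/a)² dx = a/3, ∫₀ᵃ x²(1 − x/a)² dx = a³/30, ∫₀ᵃ x⁴(1 − x/a)² dx = a⁵/105.
State is unnormalized: ∫|ψ|² dx = 1.1800, and ∫ψ*·x²·ψ dx = 0.36968, so ⟨x²⟩ = 0.36968 / 1.1800.
⟨x²⟩ = 0.31329.

0.313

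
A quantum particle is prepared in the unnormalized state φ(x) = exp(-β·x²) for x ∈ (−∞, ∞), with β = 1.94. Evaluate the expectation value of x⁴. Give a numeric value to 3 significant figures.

0.0498

⟨x⁴⟩ = ∫ x⁴·|φ|² dx / ∫|φ|² dx (integrals over the domain).
Gaussian moments: ∫x^(2j)·e^(−2βx²) dx = (2j−1)!!/(4β)^j · √(π/(2β)), odd powers integrate to 0; here √(π/(2β)) = 0.89983.
State is unnormalized: ∫|φ|² dx = 0.89983, and ∫φ*·x⁴·φ dx = 0.044829, so ⟨x⁴⟩ = 0.044829 / 0.89983.
⟨x⁴⟩ = 0.049819.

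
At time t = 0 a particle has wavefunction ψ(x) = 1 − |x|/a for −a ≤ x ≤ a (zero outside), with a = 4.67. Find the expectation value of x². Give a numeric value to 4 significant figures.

2.181

⟨x²⟩ = ∫ x²·|ψ|² dx / ∫|ψ|² dx (integrals over the domain).
ψ is even, so ∫ over [−a, a] = 2∫₀ᵃ with ψ = 1 − x/a there: ∫₀ᵃ (1 − x/a)² dx = a/3, ∫₀ᵃ x²(1 − x/a)² dx = a³/30, ∫₀ᵃ x⁴(1 − x/a)² dx = a⁵/105.
State is unnormalized: ∫|ψ|² dx = 3.1133, and ∫ψ*·x²·ψ dx = 6.7898, so ⟨x²⟩ = 6.7898 / 3.1133.
⟨x²⟩ = 2.1809.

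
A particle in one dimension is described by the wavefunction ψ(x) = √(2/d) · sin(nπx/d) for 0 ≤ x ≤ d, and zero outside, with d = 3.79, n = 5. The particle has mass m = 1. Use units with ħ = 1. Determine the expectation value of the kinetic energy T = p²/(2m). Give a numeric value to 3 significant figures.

T = −(ħ²/2m) d²/dx², so ⟨T⟩ = −(ħ²/2m) ∫ ψ*·ψ'' dx; with m = 1.
d/dx sin(nπx/d) = (nπ/d)·cos(nπx/d) and d²/dx² sin(nπx/d) = −(nπ/d)²·sin(nπx/d); on 0 ≤ x ≤ d, ∫sin²(nπx/d) dx = d/2 and ∫sin(nπx/d)·cos(nπx/d) dx = 0.
⟨T⟩ = 8.5888.

8.59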